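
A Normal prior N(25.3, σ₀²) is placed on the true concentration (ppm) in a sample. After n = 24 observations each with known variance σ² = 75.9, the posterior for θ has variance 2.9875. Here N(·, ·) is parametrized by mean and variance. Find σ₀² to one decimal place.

σ₀² = 54.0

Posterior precision equals prior precision plus data precision: 1/σ_n² = 1/σ₀² + n/σ².
So 1/σ₀² = 1/2.9875 − 24/75.9 = 0.334728 − 0.316206 = 0.018522.
Hence σ₀² = 1/0.018522 ≈ 54.0.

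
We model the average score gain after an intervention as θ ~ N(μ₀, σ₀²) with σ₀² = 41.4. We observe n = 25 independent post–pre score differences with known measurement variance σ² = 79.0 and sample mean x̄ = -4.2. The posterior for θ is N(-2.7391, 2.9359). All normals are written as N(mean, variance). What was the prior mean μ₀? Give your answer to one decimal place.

With known observation variance, the Normal–Normal posterior has precision τ_n = τ₀ + n/σ² and mean μ_n = (τ₀μ₀ + (n/σ²)x̄)/τ_n.
Here τ₀ = 1/41.4 = 0.024155 and τ_data = 25/79.0 = 0.316456, so τ_n = 0.340611.
Rearranging for μ₀: μ₀ = (μ_n·τ_n − τ_data·x̄)/τ₀ = (-2.7391·0.340611 − 0.316456·-4.2) / 0.024155 = 0.396148/0.024155 ≈ 16.4.

μ₀ = 16.4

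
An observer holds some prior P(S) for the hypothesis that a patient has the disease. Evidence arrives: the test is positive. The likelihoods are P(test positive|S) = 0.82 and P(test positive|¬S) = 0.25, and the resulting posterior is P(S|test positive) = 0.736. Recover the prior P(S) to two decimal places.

In odds form, posterior odds = prior odds × likelihood ratio, so prior odds = posterior odds ÷ LR.
Posterior odds = 0.736/(1−0.736) = 2.7879. LR = 0.82/0.25 = 3.2800.
Prior odds = 2.7879/3.2800 = 0.8500, so P(S) = 0.8500/(1+0.8500) ≈ 0.46.

P(S) = 0.46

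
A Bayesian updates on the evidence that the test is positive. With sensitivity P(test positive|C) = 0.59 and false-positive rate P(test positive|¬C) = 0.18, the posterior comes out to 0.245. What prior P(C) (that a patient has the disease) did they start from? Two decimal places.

In odds form, posterior odds = prior odds × likelihood ratio, so prior odds = posterior odds ÷ LR.
Posterior odds = 0.245/(1−0.245) = 0.3245. LR = 0.59/0.18 = 3.2778.
Prior odds = 0.3245/3.2778 = 0.0990, so P(C) = 0.0990/(1+0.0990) ≈ 0.09.

P(C) = 0.09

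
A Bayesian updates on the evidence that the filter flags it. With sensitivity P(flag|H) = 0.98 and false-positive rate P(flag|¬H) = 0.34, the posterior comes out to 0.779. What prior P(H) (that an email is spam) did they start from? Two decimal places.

P(H) = 0.55

In odds form, posterior odds = prior odds × likelihood ratio, so prior odds = posterior odds ÷ LR.
Posterior odds = 0.779/(1−0.779) = 3.5249. LR = 0.98/0.34 = 2.8824.
Prior odds = 3.5249/2.8824 = 1.2229, so P(H) = 1.2229/(1+1.2229) ≈ 0.55.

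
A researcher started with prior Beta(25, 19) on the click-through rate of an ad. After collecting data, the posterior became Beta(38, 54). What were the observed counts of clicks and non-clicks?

13 clicks and 35 non-clicks

Under Beta–binomial conjugacy the posterior parameters are (a+s, b+f).
Match parameters: s=38−25=13, f=54−19=35.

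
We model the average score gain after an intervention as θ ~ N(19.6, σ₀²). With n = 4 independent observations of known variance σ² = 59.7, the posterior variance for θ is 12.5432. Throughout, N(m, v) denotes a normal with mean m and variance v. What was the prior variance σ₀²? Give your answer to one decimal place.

σ₀² = 78.6

Posterior precision equals prior precision plus data precision: 1/σ_n² = 1/σ₀² + n/σ².
So 1/σ₀² = 1/12.5432 − 4/59.7 = 0.079724 − 0.067002 = 0.012722.
Hence σ₀² = 1/0.012722 ≈ 78.6.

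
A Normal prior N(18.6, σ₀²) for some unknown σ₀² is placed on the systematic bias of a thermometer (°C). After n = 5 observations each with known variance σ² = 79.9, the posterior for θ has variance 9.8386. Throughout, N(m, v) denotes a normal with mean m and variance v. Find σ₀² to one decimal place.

Posterior precision equals prior precision plus data precision: 1/σ_n² = 1/σ₀² + n/σ².
So 1/σ₀² = 1/9.8386 − 5/79.9 = 0.101640 − 0.062578 = 0.039062.
Hence σ₀² = 1/0.039062 ≈ 25.6.

σ₀² = 25.6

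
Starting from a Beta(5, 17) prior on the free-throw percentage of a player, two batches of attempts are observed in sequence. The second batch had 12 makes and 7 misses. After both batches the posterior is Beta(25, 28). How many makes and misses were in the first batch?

Sequential conjugate updates are equivalent to a single update on the pooled data, so total successes = posterior α − prior α and total failures = posterior β − prior β.
Total across both batches: 25−5=20 makes, 28−17=11 misses.
Subtract the second batch: 20−12=8 makes and 11−7=4 misses.

8 makes and 4 misses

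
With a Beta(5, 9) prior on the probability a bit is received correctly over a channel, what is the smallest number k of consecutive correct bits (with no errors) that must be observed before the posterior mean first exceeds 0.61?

k = 10

After k correct bits and 0 errors the posterior is Beta(5+k, 9), with mean (5+k)/(5+9+k).
Set (5+k)/(14+k) > 0.61 and solve: k > (0.61·14 − 5)/(1 − 0.61) = 9.077.
The smallest integer exceeding 9.077 is 10, and checking k=10: (15)/(24) = 0.6250 > 0.61.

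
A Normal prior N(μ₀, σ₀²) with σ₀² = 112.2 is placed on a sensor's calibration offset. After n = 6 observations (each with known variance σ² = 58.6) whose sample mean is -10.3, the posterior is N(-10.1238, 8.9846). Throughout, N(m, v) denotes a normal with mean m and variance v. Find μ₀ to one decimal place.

The posterior mean is a precision-weighted average: μ_n = (τ₀μ₀ + τ_data·x̄)/(τ₀+τ_data), with τ₀=1/σ₀² and τ_data=n/σ².
Here τ₀ = 1/112.2 = 0.008913 and τ_data = 6/58.6 = 0.102389, so τ_n = 0.111302.
Rearranging for μ₀: μ₀ = (μ_n·τ_n − τ_data·x̄)/τ₀ = (-10.1238·0.111302 − 0.102389·-10.3) / 0.008913 = -0.072192/0.008913 ≈ -8.1.

μ₀ = -8.1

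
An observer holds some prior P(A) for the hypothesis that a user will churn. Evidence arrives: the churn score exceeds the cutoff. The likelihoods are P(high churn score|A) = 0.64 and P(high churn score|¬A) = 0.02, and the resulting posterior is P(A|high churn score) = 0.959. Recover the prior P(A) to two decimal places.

Bayes' rule in odds form gives O(A|E) = O(A)·[P(E|A)/P(E|¬A)], hence O(A) = O(A|E)/LR.
Posterior odds = 0.959/(1−0.959) = 23.3902. LR = 0.64/0.02 = 32.0000.
Prior odds = 23.3902/32.0000 = 0.7309, so P(A) = 0.7309/(1+0.7309) ≈ 0.42.

P(A) = 0.42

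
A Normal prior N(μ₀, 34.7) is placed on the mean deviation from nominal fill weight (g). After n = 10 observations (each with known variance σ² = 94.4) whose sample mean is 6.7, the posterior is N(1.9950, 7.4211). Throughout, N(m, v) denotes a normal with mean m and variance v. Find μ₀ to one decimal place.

μ₀ = -15.3

With known observation variance, the Normal–Normal posterior has precision τ_n = τ₀ + n/σ² and mean μ_n = (τ₀μ₀ + (n/σ²)x̄)/τ_n.
Here τ₀ = 1/34.7 = 0.028818 and τ_data = 10/94.4 = 0.105932, so τ_n = 0.134750.
Rearranging for μ₀: μ₀ = (μ_n·τ_n − τ_data·x̄)/τ₀ = (1.9950·0.134750 − 0.105932·6.7) / 0.028818 = -0.440918/0.028818 ≈ -15.3.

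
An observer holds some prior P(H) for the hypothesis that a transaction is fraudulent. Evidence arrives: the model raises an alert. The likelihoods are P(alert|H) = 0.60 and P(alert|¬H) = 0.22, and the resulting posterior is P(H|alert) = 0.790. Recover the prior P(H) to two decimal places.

Bayes' rule in odds form gives O(H|E) = O(H)·[P(E|H)/P(E|¬H)], hence O(H) = O(H|E)/LR.
Posterior odds = 0.790/(1−0.790) = 3.7619. LR = 0.60/0.22 = 2.7273.
Prior odds = 3.7619/2.7273 = 1.3793, so P(H) = 1.3793/(1+1.3793) ≈ 0.58.

P(H) = 0.58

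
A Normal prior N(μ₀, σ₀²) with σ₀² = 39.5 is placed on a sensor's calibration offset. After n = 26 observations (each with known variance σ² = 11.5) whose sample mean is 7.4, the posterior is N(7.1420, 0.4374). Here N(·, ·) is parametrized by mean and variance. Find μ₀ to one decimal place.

With known observation variance, the Normal–Normal posterior has precision τ_n = τ₀ + n/σ² and mean μ_n = (τ₀μ₀ + (n/σ²)x̄)/τ_n.
Here τ₀ = 1/39.5 = 0.025316 and τ_data = 26/11.5 = 2.260870, so τ_n = 2.286186.
Rearranging for μ₀: μ₀ = (μ_n·τ_n − τ_data·x̄)/τ₀ = (7.1420·2.286186 − 2.260870·7.4) / 0.025316 = -0.402498/0.025316 ≈ -15.9.

μ₀ = -15.9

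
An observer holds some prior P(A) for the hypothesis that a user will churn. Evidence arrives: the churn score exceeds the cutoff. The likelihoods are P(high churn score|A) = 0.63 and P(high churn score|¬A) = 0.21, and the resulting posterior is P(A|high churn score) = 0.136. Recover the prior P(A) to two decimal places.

In odds form, posterior odds = prior odds × likelihood ratio, so prior odds = posterior odds ÷ LR.
Posterior odds = 0.136/(1−0.136) = 0.1574. LR = 0.63/0.21 = 3.0000.
Prior odds = 0.1574/3.0000 = 0.0525, so P(A) = 0.0525/(1+0.0525) ≈ 0.05.

P(A) = 0.05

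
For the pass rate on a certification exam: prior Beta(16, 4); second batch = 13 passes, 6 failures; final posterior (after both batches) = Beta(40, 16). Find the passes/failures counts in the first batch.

Sequential conjugate updates are equivalent to a single update on the pooled data, so total successes = posterior α − prior α and total failures = posterior β − prior β.
Total across both batches: 40−16=24 passes, 16−4=12 failures.
Subtract the second batch: 24−13=11 passes and 12−6=6 failures.

11 passes and 6 failures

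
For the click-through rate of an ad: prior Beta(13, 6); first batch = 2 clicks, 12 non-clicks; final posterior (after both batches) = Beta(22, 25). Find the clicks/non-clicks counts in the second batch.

7 clicks and 7 non-clicks

Because Beta–binomial updating is additive in the counts, the combined data contributed (α_post−α_prior, β_post−β_prior) successes and failures.
Total across both batches: 22−13=9 clicks, 25−6=19 non-clicks.
Subtract the first batch: 9−2=7 clicks and 19−12=7 non-clicks.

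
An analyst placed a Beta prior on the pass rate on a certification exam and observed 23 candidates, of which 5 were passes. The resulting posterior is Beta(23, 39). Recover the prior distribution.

Beta(18, 21)

Under Beta–binomial conjugacy the posterior parameters are (α+s, β+f).
So α = 23 − 5 = 18 and β = 39 − 18 = 21.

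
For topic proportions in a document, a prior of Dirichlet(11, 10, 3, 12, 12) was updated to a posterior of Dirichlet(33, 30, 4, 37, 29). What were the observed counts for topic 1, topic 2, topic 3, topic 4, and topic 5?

counts (22, 20, 1, 25, 17)

For a Dirichlet(α) prior with multinomial counts c, the posterior is Dirichlet(α + c) componentwise.
Counts are posterior − prior componentwise: 33−11=22, 30−10=20, 4−3=1, 37−12=25, 29−12=17.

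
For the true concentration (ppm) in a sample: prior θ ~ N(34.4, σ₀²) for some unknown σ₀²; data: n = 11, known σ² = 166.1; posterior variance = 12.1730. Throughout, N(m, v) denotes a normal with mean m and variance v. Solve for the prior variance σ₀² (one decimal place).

Posterior precision equals prior precision plus data precision: 1/σ_n² = 1/σ₀² + n/σ².
So 1/σ₀² = 1/12.1730 − 11/166.1 = 0.082149 − 0.066225 = 0.015924.
Hence σ₀² = 1/0.015924 ≈ 62.8.

σ₀² = 62.8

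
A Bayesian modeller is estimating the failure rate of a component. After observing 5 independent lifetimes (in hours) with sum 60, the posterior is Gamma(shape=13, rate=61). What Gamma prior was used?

Gamma–exponential conjugacy: posterior shape = α + n, posterior rate = β + Σtᵢ.
So α = 13 − 5 = 8 and β = 61 − 60 = 1.

Gamma(shape=8, rate=1)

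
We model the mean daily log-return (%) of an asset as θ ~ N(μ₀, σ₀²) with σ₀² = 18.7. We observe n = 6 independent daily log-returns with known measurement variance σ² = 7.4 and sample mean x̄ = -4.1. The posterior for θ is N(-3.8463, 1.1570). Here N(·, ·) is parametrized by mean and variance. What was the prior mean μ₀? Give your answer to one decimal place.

μ₀ = 0.0

With known observation variance, the Normal–Normal posterior has precision τ_n = τ₀ + n/σ² and mean μ_n = (τ₀μ₀ + (n/σ²)x̄)/τ_n.
Here τ₀ = 1/18.7 = 0.053476 and τ_data = 6/7.4 = 0.810811, so τ_n = 0.864287.
Rearranging for μ₀: μ₀ = (μ_n·τ_n − τ_data·x̄)/τ₀ = (-3.8463·0.864287 − 0.810811·-4.1) / 0.053476 = 0.000018/0.053476 ≈ 0.0.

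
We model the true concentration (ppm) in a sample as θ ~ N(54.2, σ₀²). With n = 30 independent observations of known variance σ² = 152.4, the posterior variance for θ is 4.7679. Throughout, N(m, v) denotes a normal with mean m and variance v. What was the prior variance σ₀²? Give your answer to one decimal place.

σ₀² = 77.6

Posterior precision equals prior precision plus data precision: 1/σ_n² = 1/σ₀² + n/σ².
So 1/σ₀² = 1/4.7679 − 30/152.4 = 0.209736 − 0.196850 = 0.012886.
Hence σ₀² = 1/0.012886 ≈ 77.6.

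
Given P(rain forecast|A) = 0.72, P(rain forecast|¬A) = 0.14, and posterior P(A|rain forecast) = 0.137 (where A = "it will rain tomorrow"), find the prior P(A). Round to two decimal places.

In odds form, posterior odds = prior odds × likelihood ratio, so prior odds = posterior odds ÷ LR.
Posterior odds = 0.137/(1−0.137) = 0.1587. LR = 0.72/0.14 = 5.1429.
Prior odds = 0.1587/5.1429 = 0.0309, so P(A) = 0.0309/(1+0.0309) ≈ 0.03.

P(A) = 0.03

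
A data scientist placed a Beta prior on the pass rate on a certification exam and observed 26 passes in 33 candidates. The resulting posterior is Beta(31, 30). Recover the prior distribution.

Under Beta–binomial conjugacy the posterior parameters are (α+s, β+f).
Subtract the data counts: 31−26=5, 30−7=23.

Beta(5, 23)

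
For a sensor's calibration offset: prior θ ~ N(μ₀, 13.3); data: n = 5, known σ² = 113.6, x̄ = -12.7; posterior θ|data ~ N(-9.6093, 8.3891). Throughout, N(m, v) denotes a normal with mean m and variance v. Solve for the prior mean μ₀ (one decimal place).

The posterior mean is a precision-weighted average: μ_n = (τ₀μ₀ + τ_data·x̄)/(τ₀+τ_data), with τ₀=1/σ₀² and τ_data=n/σ².
Here τ₀ = 1/13.3 = 0.075188 and τ_data = 5/113.6 = 0.044014, so τ_n = 0.119202.
Rearranging for μ₀: μ₀ = (μ_n·τ_n − τ_data·x̄)/τ₀ = (-9.6093·0.119202 − 0.044014·-12.7) / 0.075188 = -0.586470/0.075188 ≈ -7.8.

μ₀ = -7.8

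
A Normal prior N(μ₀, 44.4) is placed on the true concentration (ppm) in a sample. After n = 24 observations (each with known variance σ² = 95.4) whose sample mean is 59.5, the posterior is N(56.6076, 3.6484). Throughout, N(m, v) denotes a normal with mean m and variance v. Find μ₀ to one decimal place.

μ₀ = 24.3

With known observation variance, the Normal–Normal posterior has precision τ_n = τ₀ + n/σ² and mean μ_n = (τ₀μ₀ + (n/σ²)x̄)/τ_n.
Here τ₀ = 1/44.4 = 0.022523 and τ_data = 24/95.4 = 0.251572, so τ_n = 0.274095.
Rearranging for μ₀: μ₀ = (μ_n·τ_n − τ_data·x̄)/τ₀ = (56.6076·0.274095 − 0.251572·59.5) / 0.022523 = 0.547326/0.022523 ≈ 24.3.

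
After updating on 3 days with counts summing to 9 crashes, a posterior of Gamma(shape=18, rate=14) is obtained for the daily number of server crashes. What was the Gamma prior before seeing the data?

Gamma(shape=9, rate=11)

Gamma–Poisson conjugacy: posterior shape = α + Σxᵢ, posterior rate = β + n.
So α = 18 − 9 = 9 and β = 14 − 3 = 11.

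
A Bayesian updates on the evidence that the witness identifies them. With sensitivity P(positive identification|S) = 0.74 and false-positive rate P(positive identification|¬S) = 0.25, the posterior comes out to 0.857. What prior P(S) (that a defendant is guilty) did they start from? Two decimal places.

Bayes' rule in odds form gives O(S|E) = O(S)·[P(E|S)/P(E|¬S)], hence O(S) = O(S|E)/LR.
Posterior odds = 0.857/(1−0.857) = 5.9930. LR = 0.74/0.25 = 2.9600.
Prior odds = 5.9930/2.9600 = 2.0247, so P(S) = 2.0247/(1+2.0247) ≈ 0.67.

P(S) = 0.67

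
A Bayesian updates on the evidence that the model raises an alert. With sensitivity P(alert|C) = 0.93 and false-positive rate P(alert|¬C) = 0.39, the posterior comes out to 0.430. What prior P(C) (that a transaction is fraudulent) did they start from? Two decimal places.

P(C) = 0.24

In odds form, posterior odds = prior odds × likelihood ratio, so prior odds = posterior odds ÷ LR.
Posterior odds = 0.430/(1−0.430) = 0.7544. LR = 0.93/0.39 = 2.3846.
Prior odds = 0.7544/2.3846 = 0.3164, so P(C) = 0.3164/(1+0.3164) ≈ 0.24.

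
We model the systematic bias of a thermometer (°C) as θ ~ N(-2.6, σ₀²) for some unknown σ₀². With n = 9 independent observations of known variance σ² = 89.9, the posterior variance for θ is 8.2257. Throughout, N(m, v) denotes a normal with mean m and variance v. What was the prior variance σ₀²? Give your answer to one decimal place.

Posterior precision equals prior precision plus data precision: 1/σ_n² = 1/σ₀² + n/σ².
So 1/σ₀² = 1/8.2257 − 9/89.9 = 0.121570 − 0.100111 = 0.021459.
Hence σ₀² = 1/0.021459 ≈ 46.6.

σ₀² = 46.6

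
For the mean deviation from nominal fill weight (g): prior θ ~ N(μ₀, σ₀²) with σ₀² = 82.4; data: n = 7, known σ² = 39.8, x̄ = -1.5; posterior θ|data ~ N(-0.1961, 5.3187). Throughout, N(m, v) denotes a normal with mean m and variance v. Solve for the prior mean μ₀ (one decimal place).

μ₀ = 18.7

With known observation variance, the Normal–Normal posterior has precision τ_n = τ₀ + n/σ² and mean μ_n = (τ₀μ₀ + (n/σ²)x̄)/τ_n.
Here τ₀ = 1/82.4 = 0.012136 and τ_data = 7/39.8 = 0.175879, so τ_n = 0.188015.
Rearranging for μ₀: μ₀ = (μ_n·τ_n − τ_data·x̄)/τ₀ = (-0.1961·0.188015 − 0.175879·-1.5) / 0.012136 = 0.226949/0.012136 ≈ 18.7.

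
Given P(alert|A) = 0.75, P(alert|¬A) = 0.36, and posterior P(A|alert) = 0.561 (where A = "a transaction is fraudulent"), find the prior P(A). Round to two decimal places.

P(A) = 0.38

In odds form, posterior odds = prior odds × likelihood ratio, so prior odds = posterior odds ÷ LR.
Posterior odds = 0.561/(1−0.561) = 1.2779. LR = 0.75/0.36 = 2.0833.
Prior odds = 1.2779/2.0833 = 0.6134, so P(A) = 0.6134/(1+0.6134) ≈ 0.38.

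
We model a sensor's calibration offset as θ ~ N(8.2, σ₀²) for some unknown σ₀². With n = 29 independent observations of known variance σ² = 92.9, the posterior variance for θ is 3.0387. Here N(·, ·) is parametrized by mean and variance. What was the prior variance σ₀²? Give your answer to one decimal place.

σ₀² = 59.1

Posterior precision equals prior precision plus data precision: 1/σ_n² = 1/σ₀² + n/σ².
So 1/σ₀² = 1/3.0387 − 29/92.9 = 0.329088 − 0.312164 = 0.016924.
Hence σ₀² = 1/0.016924 ≈ 59.1.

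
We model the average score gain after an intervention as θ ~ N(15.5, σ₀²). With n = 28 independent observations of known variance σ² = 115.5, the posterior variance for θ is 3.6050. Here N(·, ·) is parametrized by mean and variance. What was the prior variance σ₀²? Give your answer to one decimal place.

σ₀² = 28.6

For the Normal–Normal model with known σ², precisions add: τ_n = τ₀ + n/σ².
So 1/σ₀² = 1/3.6050 − 28/115.5 = 0.277393 − 0.242424 = 0.034969.
Hence σ₀² = 1/0.034969 ≈ 28.6.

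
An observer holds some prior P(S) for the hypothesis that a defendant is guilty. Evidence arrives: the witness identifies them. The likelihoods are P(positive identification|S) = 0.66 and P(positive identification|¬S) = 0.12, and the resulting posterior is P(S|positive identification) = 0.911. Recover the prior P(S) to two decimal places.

P(S) = 0.65

Bayes' rule in odds form gives O(S|E) = O(S)·[P(E|S)/P(E|¬S)], hence O(S) = O(S|E)/LR.
Posterior odds = 0.911/(1−0.911) = 10.2360. LR = 0.66/0.12 = 5.5000.
Prior odds = 10.2360/5.5000 = 1.8611, so P(S) = 1.8611/(1+1.8611) ≈ 0.65.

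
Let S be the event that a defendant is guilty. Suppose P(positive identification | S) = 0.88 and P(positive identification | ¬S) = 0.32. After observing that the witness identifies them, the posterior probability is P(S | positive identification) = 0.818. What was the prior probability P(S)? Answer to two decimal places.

In odds form, posterior odds = prior odds × likelihood ratio, so prior odds = posterior odds ÷ LR.
Posterior odds = 0.818/(1−0.818) = 4.4945. LR = 0.88/0.32 = 2.7500.
Prior odds = 4.4945/2.7500 = 1.6344, so P(S) = 1.6344/(1+1.6344) ≈ 0.62.

P(S) = 0.62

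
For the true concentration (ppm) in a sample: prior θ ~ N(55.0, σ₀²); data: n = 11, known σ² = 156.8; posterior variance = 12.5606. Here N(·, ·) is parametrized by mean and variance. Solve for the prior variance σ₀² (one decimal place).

σ₀² = 105.7

For the Normal–Normal model with known σ², precisions add: τ_n = τ₀ + n/σ².
So 1/σ₀² = 1/12.5606 − 11/156.8 = 0.079614 − 0.070153 = 0.009461.
Hence σ₀² = 1/0.009461 ≈ 105.7.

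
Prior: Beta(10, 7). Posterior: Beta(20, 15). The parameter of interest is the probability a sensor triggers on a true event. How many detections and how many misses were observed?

10 detections and 8 misses

Beta is conjugate to the binomial likelihood: posterior = Beta(α+s, β+f).
Match parameters: s=20−10=10, f=15−7=8.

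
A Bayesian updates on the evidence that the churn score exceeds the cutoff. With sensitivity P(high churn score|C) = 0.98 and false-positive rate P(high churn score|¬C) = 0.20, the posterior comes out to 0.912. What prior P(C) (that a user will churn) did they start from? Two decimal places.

In odds form, posterior odds = prior odds × likelihood ratio, so prior odds = posterior odds ÷ LR.
Posterior odds = 0.912/(1−0.912) = 10.3636. LR = 0.98/0.20 = 4.9000.
Prior odds = 10.3636/4.9000 = 2.1150, so P(C) = 2.1150/(1+2.1150) ≈ 0.68.

P(C) = 0.68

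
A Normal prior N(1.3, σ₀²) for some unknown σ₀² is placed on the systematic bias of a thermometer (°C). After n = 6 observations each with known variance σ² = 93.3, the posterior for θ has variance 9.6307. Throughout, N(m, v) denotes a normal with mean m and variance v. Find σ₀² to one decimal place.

σ₀² = 25.3

For the Normal–Normal model with known σ², precisions add: τ_n = τ₀ + n/σ².
So 1/σ₀² = 1/9.6307 − 6/93.3 = 0.103835 − 0.064309 = 0.039526.
Hence σ₀² = 1/0.039526 ≈ 25.3.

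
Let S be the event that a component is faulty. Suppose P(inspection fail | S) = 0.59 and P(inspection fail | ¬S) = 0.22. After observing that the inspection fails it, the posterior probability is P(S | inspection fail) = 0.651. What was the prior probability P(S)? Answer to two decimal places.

In odds form, posterior odds = prior odds × likelihood ratio, so prior odds = posterior odds ÷ LR.
Posterior odds = 0.651/(1−0.651) = 1.8653. LR = 0.59/0.22 = 2.6818.
Prior odds = 1.8653/2.6818 = 0.6955, so P(S) = 0.6955/(1+0.6955) ≈ 0.41.

P(S) = 0.41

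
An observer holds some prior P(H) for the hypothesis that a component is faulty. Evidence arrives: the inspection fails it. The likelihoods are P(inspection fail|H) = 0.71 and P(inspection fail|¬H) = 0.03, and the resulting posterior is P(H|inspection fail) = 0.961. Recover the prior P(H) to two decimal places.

P(H) = 0.51

Bayes' rule in odds form gives O(H|E) = O(H)·[P(E|H)/P(E|¬H)], hence O(H) = O(H|E)/LR.
Posterior odds = 0.961/(1−0.961) = 24.6410. LR = 0.71/0.03 = 23.6667.
Prior odds = 24.6410/23.6667 = 1.0412, so P(H) = 1.0412/(1+1.0412) ≈ 0.51.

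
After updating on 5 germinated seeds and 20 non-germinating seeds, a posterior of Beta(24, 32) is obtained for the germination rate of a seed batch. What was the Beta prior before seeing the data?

Beta(19, 12)

Beta is conjugate to the binomial likelihood: posterior = Beta(a+s, b+f).
So a = 24 − 5 = 19 and b = 32 − 20 = 12.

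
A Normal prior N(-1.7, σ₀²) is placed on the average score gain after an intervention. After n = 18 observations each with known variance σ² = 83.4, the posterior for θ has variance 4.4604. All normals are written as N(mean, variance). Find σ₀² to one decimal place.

For the Normal–Normal model with known σ², precisions add: τ_n = τ₀ + n/σ².
So 1/σ₀² = 1/4.4604 − 18/83.4 = 0.224195 − 0.215827 = 0.008368.
Hence σ₀² = 1/0.008368 ≈ 119.5.

σ₀² = 119.5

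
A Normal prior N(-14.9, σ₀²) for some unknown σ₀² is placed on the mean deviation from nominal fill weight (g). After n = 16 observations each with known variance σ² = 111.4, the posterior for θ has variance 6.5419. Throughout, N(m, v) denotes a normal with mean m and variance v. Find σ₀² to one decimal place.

Posterior precision equals prior precision plus data precision: 1/σ_n² = 1/σ₀² + n/σ².
So 1/σ₀² = 1/6.5419 − 16/111.4 = 0.152861 − 0.143627 = 0.009234.
Hence σ₀² = 1/0.009234 ≈ 108.3.

σ₀² = 108.3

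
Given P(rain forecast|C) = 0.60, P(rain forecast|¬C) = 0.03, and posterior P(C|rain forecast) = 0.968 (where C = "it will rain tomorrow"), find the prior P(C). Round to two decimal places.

Bayes' rule in odds form gives O(C|E) = O(C)·[P(E|C)/P(E|¬C)], hence O(C) = O(C|E)/LR.
Posterior odds = 0.968/(1−0.968) = 30.2500. LR = 0.60/0.03 = 20.0000.
Prior odds = 30.2500/20.0000 = 1.5125, so P(C) = 1.5125/(1+1.5125) ≈ 0.60.

P(C) = 0.60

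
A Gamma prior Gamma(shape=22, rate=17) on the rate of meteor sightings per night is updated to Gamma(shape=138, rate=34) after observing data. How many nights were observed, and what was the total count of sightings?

n = 17 nights with total 116 sightings

Gamma–Poisson conjugacy: posterior shape = α + Σxᵢ, posterior rate = β + n.
Matching: Σxᵢ = 138 − 22 = 116 and n = 34 − 17 = 17.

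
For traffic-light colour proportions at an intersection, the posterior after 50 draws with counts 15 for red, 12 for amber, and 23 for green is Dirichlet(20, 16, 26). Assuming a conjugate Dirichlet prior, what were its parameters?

Dirichlet(5, 4, 3)

For a Dirichlet(α) prior with multinomial counts c, the posterior is Dirichlet(α + c) componentwise.
Subtract each count from the matching posterior parameter: 20−15=5, 16−12=4, 26−23=3.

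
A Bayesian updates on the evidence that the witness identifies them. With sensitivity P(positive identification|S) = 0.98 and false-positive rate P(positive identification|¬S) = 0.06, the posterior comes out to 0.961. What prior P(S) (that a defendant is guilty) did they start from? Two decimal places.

In odds form, posterior odds = prior odds × likelihood ratio, so prior odds = posterior odds ÷ LR.
Posterior odds = 0.961/(1−0.961) = 24.6410. LR = 0.98/0.06 = 16.3333.
Prior odds = 24.6410/16.3333 = 1.5086, so P(S) = 1.5086/(1+1.5086) ≈ 0.60.

P(S) = 0.60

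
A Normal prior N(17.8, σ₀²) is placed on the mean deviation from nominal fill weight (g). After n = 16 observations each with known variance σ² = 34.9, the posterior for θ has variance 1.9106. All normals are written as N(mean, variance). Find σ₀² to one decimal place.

Posterior precision equals prior precision plus data precision: 1/σ_n² = 1/σ₀² + n/σ².
So 1/σ₀² = 1/1.9106 − 16/34.9 = 0.523396 − 0.458453 = 0.064943.
Hence σ₀² = 1/0.064943 ≈ 15.4.

σ₀² = 15.4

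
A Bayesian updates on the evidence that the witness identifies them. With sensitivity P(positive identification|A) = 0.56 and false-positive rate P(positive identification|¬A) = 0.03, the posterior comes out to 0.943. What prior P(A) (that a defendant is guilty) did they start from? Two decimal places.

P(A) = 0.47

Bayes' rule in odds form gives O(A|E) = O(A)·[P(E|A)/P(E|¬A)], hence O(A) = O(A|E)/LR.
Posterior odds = 0.943/(1−0.943) = 16.5439. LR = 0.56/0.03 = 18.6667.
Prior odds = 16.5439/18.6667 = 0.8863, so P(A) = 0.8863/(1+0.8863) ≈ 0.47.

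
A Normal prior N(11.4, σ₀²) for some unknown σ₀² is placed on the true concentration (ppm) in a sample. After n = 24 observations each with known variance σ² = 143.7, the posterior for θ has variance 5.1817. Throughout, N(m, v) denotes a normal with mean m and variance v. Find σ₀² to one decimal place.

σ₀² = 38.5

For the Normal–Normal model with known σ², precisions add: τ_n = τ₀ + n/σ².
So 1/σ₀² = 1/5.1817 − 24/143.7 = 0.192987 − 0.167015 = 0.025972.
Hence σ₀² = 1/0.025972 ≈ 38.5.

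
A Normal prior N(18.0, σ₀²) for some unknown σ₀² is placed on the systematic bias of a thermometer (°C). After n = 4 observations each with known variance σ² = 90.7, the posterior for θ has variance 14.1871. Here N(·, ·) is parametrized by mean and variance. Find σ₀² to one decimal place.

σ₀² = 37.9

For the Normal–Normal model with known σ², precisions add: τ_n = τ₀ + n/σ².
So 1/σ₀² = 1/14.1871 − 4/90.7 = 0.070487 − 0.044101 = 0.026386.
Hence σ₀² = 1/0.026386 ≈ 37.9.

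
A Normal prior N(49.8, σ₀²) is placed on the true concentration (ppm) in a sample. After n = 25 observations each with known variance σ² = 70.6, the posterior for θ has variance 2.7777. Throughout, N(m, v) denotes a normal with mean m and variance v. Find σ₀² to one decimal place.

For the Normal–Normal model with known σ², precisions add: τ_n = τ₀ + n/σ².
So 1/σ₀² = 1/2.7777 − 25/70.6 = 0.360010 − 0.354108 = 0.005902.
Hence σ₀² = 1/0.005902 ≈ 169.4.

σ₀² = 169.4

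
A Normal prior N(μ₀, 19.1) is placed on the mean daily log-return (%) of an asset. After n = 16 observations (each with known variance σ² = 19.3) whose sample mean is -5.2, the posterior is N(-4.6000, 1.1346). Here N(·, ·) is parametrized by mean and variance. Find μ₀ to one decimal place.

μ₀ = 4.9

The posterior mean is a precision-weighted average: μ_n = (τ₀μ₀ + τ_data·x̄)/(τ₀+τ_data), with τ₀=1/σ₀² and τ_data=n/σ².
Here τ₀ = 1/19.1 = 0.052356 and τ_data = 16/19.3 = 0.829016, so τ_n = 0.881372.
Rearranging for μ₀: μ₀ = (μ_n·τ_n − τ_data·x̄)/τ₀ = (-4.6000·0.881372 − 0.829016·-5.2) / 0.052356 = 0.256572/0.052356 ≈ 4.9.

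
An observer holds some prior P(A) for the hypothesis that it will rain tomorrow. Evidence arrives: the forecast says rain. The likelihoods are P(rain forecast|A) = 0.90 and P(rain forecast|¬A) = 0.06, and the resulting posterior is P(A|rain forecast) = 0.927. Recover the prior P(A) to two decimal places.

In odds form, posterior odds = prior odds × likelihood ratio, so prior odds = posterior odds ÷ LR.
Posterior odds = 0.927/(1−0.927) = 12.6986. LR = 0.90/0.06 = 15.0000.
Prior odds = 12.6986/15.0000 = 0.8466, so P(A) = 0.8466/(1+0.8466) ≈ 0.46.

P(A) = 0.46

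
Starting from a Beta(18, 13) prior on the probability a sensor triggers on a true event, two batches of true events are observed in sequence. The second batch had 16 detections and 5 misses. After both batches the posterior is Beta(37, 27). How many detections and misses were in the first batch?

Sequential conjugate updates are equivalent to a single update on the pooled data, so total successes = posterior α − prior α and total failures = posterior β − prior β.
Total across both batches: 37−18=19 detections, 27−13=14 misses.
Subtract the second batch: 19−16=3 detections and 14−5=9 misses.

3 detections and 9 misses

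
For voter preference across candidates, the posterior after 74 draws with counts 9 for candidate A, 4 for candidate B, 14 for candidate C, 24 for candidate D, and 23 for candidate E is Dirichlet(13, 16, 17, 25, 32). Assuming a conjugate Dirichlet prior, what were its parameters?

Dirichlet(4, 12, 3, 1, 9)

For a Dirichlet(α) prior with multinomial counts c, the posterior is Dirichlet(α + c) componentwise.
Subtract each count from the matching posterior parameter: 13−9=4, 16−4=12, 17−14=3, 25−24=1, 32−23=9.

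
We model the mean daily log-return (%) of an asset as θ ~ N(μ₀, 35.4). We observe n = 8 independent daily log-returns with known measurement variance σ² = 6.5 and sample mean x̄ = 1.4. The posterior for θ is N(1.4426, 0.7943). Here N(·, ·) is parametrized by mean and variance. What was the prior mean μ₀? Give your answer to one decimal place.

With known observation variance, the Normal–Normal posterior has precision τ_n = τ₀ + n/σ² and mean μ_n = (τ₀μ₀ + (n/σ²)x̄)/τ_n.
Here τ₀ = 1/35.4 = 0.028249 and τ_data = 8/6.5 = 1.230769, so τ_n = 1.259018.
Rearranging for μ₀: μ₀ = (μ_n·τ_n − τ_data·x̄)/τ₀ = (1.4426·1.259018 − 1.230769·1.4) / 0.028249 = 0.093183/0.028249 ≈ 3.3.

μ₀ = 3.3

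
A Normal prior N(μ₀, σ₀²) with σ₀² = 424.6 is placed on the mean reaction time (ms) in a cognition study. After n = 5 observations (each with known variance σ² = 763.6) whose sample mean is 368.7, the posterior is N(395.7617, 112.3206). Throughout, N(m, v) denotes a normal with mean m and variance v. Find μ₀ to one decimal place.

μ₀ = 471.0

The posterior mean is a precision-weighted average: μ_n = (τ₀μ₀ + τ_data·x̄)/(τ₀+τ_data), with τ₀=1/σ₀² and τ_data=n/σ².
Here τ₀ = 1/424.6 = 0.002355 and τ_data = 5/763.6 = 0.006548, so τ_n = 0.008903.
Rearranging for μ₀: μ₀ = (μ_n·τ_n − τ_data·x̄)/τ₀ = (395.7617·0.008903 − 0.006548·368.7) / 0.002355 = 1.109219/0.002355 ≈ 471.0.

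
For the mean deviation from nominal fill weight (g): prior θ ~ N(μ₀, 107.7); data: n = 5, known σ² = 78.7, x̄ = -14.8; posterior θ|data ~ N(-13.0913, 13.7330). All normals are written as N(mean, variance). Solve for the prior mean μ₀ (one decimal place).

With known observation variance, the Normal–Normal posterior has precision τ_n = τ₀ + n/σ² and mean μ_n = (τ₀μ₀ + (n/σ²)x̄)/τ_n.
Here τ₀ = 1/107.7 = 0.009285 and τ_data = 5/78.7 = 0.063532, so τ_n = 0.072817.
Rearranging for μ₀: μ₀ = (μ_n·τ_n − τ_data·x̄)/τ₀ = (-13.0913·0.072817 − 0.063532·-14.8) / 0.009285 = -0.012996/0.009285 ≈ -1.4.

μ₀ = -1.4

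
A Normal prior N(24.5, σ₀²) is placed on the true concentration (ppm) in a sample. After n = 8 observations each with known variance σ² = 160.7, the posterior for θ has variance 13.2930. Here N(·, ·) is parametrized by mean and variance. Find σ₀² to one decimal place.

σ₀² = 39.3

Posterior precision equals prior precision plus data precision: 1/σ_n² = 1/σ₀² + n/σ².
So 1/σ₀² = 1/13.2930 − 8/160.7 = 0.075228 − 0.049782 = 0.025446.
Hence σ₀² = 1/0.025446 ≈ 39.3.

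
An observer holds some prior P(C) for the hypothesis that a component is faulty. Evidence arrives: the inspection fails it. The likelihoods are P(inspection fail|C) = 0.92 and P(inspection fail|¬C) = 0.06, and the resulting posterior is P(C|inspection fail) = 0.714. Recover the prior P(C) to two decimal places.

P(C) = 0.14

Bayes' rule in odds form gives O(C|E) = O(C)·[P(E|C)/P(E|¬C)], hence O(C) = O(C|E)/LR.
Posterior odds = 0.714/(1−0.714) = 2.4965. LR = 0.92/0.06 = 15.3333.
Prior odds = 2.4965/15.3333 = 0.1628, so P(C) = 0.1628/(1+0.1628) ≈ 0.14.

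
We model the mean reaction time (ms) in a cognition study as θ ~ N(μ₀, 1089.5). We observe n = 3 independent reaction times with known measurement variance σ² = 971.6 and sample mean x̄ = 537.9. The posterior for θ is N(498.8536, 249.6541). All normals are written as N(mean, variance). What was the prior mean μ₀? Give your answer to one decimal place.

With known observation variance, the Normal–Normal posterior has precision τ_n = τ₀ + n/σ² and mean μ_n = (τ₀μ₀ + (n/σ²)x̄)/τ_n.
Here τ₀ = 1/1089.5 = 0.000918 and τ_data = 3/971.6 = 0.003088, so τ_n = 0.004006.
Rearranging for μ₀: μ₀ = (μ_n·τ_n − τ_data·x̄)/τ₀ = (498.8536·0.004006 − 0.003088·537.9) / 0.000918 = 0.337372/0.000918 ≈ 367.5.

μ₀ = 367.5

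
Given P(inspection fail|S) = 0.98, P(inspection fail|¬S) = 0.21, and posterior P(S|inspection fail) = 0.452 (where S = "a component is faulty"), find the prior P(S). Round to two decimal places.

P(S) = 0.15

Bayes' rule in odds form gives O(S|E) = O(S)·[P(E|S)/P(E|¬S)], hence O(S) = O(S|E)/LR.
Posterior odds = 0.452/(1−0.452) = 0.8248. LR = 0.98/0.21 = 4.6667.
Prior odds = 0.8248/4.6667 = 0.1767, so P(S) = 0.1767/(1+0.1767) ≈ 0.15.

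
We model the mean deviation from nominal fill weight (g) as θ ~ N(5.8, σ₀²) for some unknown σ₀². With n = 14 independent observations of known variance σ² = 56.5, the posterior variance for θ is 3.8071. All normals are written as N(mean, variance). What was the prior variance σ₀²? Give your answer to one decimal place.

For the Normal–Normal model with known σ², precisions add: τ_n = τ₀ + n/σ².
So 1/σ₀² = 1/3.8071 − 14/56.5 = 0.262667 − 0.247788 = 0.014879.
Hence σ₀² = 1/0.014879 ≈ 67.2.

σ₀² = 67.2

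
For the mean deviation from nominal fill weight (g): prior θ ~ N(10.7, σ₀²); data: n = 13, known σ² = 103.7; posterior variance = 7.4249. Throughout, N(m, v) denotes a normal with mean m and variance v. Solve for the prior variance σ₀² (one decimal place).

Posterior precision equals prior precision plus data precision: 1/σ_n² = 1/σ₀² + n/σ².
So 1/σ₀² = 1/7.4249 − 13/103.7 = 0.134682 − 0.125362 = 0.009320.
Hence σ₀² = 1/0.009320 ≈ 107.3.

σ₀² = 107.3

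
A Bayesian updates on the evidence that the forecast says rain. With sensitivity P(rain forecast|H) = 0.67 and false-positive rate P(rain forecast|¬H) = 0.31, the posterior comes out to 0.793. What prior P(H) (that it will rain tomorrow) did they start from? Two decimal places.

P(H) = 0.64

In odds form, posterior odds = prior odds × likelihood ratio, so prior odds = posterior odds ÷ LR.
Posterior odds = 0.793/(1−0.793) = 3.8309. LR = 0.67/0.31 = 2.1613.
Prior odds = 3.8309/2.1613 = 1.7725, so P(H) = 1.7725/(1+1.7725) ≈ 0.64.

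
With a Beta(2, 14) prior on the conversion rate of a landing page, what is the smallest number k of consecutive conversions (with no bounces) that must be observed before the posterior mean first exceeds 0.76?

k = 43

After k conversions and 0 bounces the posterior is Beta(2+k, 14), with mean (2+k)/(2+14+k).
Set (2+k)/(16+k) > 0.76 and solve: k > (0.76·16 − 2)/(1 − 0.76) = 42.333.
The smallest integer exceeding 42.333 is 43.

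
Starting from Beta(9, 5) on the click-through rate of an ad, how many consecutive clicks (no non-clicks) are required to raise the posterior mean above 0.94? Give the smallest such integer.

k = 70

After k clicks and 0 non-clicks the posterior is Beta(9+k, 5), with mean (9+k)/(9+5+k).
Set (9+k)/(14+k) > 0.94 and solve: k > (0.94·14 − 9)/(1 − 0.94) = 69.333.
The smallest integer exceeding 69.333 is 70.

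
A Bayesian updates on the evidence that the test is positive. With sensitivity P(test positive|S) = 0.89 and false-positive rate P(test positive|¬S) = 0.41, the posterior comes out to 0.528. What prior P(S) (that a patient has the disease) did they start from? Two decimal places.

P(S) = 0.34

Bayes' rule in odds form gives O(S|E) = O(S)·[P(E|S)/P(E|¬S)], hence O(S) = O(S|E)/LR.
Posterior odds = 0.528/(1−0.528) = 1.1186. LR = 0.89/0.41 = 2.1707.
Prior odds = 1.1186/2.1707 = 0.5153, so P(S) = 0.5153/(1+0.5153) ≈ 0.34.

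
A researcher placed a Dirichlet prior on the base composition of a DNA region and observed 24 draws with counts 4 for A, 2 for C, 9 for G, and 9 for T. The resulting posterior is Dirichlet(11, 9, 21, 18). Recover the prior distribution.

Dirichlet(7, 7, 12, 9)

For a Dirichlet(α) prior with multinomial counts c, the posterior is Dirichlet(α + c) componentwise.
Subtract each count from the matching posterior parameter: 11−4=7, 9−2=7, 21−9=12, 18−9=9.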